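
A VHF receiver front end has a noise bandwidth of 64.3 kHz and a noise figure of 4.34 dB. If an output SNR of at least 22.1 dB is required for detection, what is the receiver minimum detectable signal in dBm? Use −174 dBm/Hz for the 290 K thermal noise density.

−99.5 dBm

Sensitivity = −174 + 10 log₁₀(B) + NF + SNR_min
= −174 + 48.08 + 4.34 + 22.1
= −99.48 dBm → −99.5 dBm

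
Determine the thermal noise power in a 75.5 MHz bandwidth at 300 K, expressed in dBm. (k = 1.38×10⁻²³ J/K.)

−95.1 dBm

P_n = kTB = 1.38×10⁻²³ × 300 × 7.55×10⁷ = 3.13×10⁻¹³ W
In dBm: 10 log₁₀(3.13×10⁻¹³ / 10⁻³) = −95.1 dBm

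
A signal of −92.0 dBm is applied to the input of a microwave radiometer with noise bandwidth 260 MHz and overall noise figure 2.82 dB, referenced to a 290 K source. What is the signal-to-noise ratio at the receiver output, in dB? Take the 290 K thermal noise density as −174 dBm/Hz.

−5.0 dB

Noise floor: N = −174 + 10 log₁₀(B) + NF
10 log₁₀(2.60×10⁸) = 84.15 dB
N = −174 + 84.15 + 2.82 = −87.03 dBm
SNR = P_sig − N = −92.0 − (−87.03) = −4.97 dB → −5.0 dB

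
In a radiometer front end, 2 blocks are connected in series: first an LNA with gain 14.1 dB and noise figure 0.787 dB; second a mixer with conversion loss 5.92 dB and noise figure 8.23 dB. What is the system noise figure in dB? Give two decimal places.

1.52 dB

Convert to linear (a loss of L dB is a gain of −L dB): F_i = 10^(NF_i/10), G_i = 10^(G_i,dB/10)
  Stage 1: F_1 = 10^(0.787/10) = 1.199, G_1 = 10^(14.1/10) = 25.70
  Stage 2: F_2 = 10^(8.23/10) = 6.653, G_2 = 10^(−5.92/10) = 0.2559
Friis cascade:
  F = 1.199 + (6.653 − 1)/25.70 = 1.419
NF = 10 log₁₀(1.419) = 1.52 dB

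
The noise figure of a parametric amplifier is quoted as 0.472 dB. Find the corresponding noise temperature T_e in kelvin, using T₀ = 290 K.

F = 10^(0.472/10) = 1.11481
T_e = (F − 1)·T₀ = (1.11481 − 1) × 290 = 33.3 K

33.3 K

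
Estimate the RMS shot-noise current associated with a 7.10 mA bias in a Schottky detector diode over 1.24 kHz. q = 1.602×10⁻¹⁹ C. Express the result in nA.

1.68 nA

I_n = √(2qI·B)
2qI·B = 2 × 1.602×10⁻¹⁹ × 7.10×10⁻³ × 1.24×10³ = 2.82×10⁻¹⁸ A²
I_n = √(2.82×10⁻¹⁸) = 1.68×10⁻⁹ A = 1.68 nA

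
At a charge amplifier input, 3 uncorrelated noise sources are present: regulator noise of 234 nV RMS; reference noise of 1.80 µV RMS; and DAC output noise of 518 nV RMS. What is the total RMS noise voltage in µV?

Uncorrelated sources add in power (mean-square): V_tot = √(ΣV_i²)
V_tot = √[(2.34×10⁻⁷)² + (1.80×10⁻⁶)² + (5.18×10⁻⁷)²] = 1.89×10⁻⁶ V = 1.89 µV

1.89 µV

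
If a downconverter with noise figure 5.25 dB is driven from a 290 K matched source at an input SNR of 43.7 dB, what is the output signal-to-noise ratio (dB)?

By definition F = SNR_in/SNR_out, so in dB: SNR_out = SNR_in − NF
SNR_out = 43.7 − 5.25 = 38.45 dB

38.45 dB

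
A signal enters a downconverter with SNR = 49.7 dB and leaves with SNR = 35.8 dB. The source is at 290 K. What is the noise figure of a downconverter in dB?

13.9 dB

NF (dB) = SNR_in(dB) − SNR_out(dB) when the source is at T₀
NF = 49.7 − 35.8 = 13.9 dB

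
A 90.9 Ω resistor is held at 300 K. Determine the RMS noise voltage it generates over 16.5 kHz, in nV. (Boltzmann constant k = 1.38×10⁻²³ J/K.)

158 nV

V_n = √(4kTRB)
4kTRB = 4 × 1.38×10⁻²³ × 300 × 9.09×10¹ × 1.65×10⁴ = 2.48×10⁻¹⁴ V²
V_n = √(2.48×10⁻¹⁴) = 1.58×10⁻⁷ V = 158 nV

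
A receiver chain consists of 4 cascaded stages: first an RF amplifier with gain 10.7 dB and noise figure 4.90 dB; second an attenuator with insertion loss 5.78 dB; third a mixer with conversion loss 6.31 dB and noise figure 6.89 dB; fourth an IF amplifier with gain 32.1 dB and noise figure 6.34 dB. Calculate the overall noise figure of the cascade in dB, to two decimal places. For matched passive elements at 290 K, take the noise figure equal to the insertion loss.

9.61 dB

Convert to linear (a loss of L dB is a gain of −L dB): F_i = 10^(NF_i/10), G_i = 10^(G_i,dB/10)
  Stage 1: F_1 = 10^(4.90/10) = 3.090, G_1 = 10^(10.7/10) = 11.75
  Stage 2: F_2 = 10^(5.78/10) = 3.784, G_2 = 10^(−5.78/10) = 0.2642
  Stage 3: F_3 = 10^(6.89/10) = 4.887, G_3 = 10^(−6.31/10) = 0.2339
  Stage 4: F_4 = 10^(6.34/10) = 4.305, G_4 = 10^(32.1/10) = 1622
Friis cascade:
  F = 3.090 + (3.784 − 1)/11.75 + (4.887 − 1)/3.105 + (4.305 − 1)/0.7261 = 9.131
NF = 10 log₁₀(9.131) = 9.61 dB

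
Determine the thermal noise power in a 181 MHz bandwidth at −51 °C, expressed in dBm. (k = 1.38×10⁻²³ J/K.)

−92.6 dBm

T = −51 °C + 273.15 = 222.15 K
P_n = kTB = 1.38×10⁻²³ × 222.15 × 1.81×10⁸ = 5.55×10⁻¹³ W
In dBm: 10 log₁₀(5.55×10⁻¹³ / 10⁻³) = −92.6 dBm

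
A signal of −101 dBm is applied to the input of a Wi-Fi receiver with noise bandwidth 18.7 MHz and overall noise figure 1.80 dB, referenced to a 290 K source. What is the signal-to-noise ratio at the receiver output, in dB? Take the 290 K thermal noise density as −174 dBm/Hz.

−1.5 dB

Noise floor: N = −174 + 10 log₁₀(B) + NF
10 log₁₀(1.87×10⁷) = 72.72 dB
N = −174 + 72.72 + 1.80 = −99.48 dBm
SNR = P_sig − N = −101 − (−99.48) = −1.52 dB → −1.5 dB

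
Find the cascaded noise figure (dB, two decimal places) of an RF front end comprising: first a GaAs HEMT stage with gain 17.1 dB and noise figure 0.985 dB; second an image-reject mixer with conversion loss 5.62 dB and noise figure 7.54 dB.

1.29 dB

Convert to linear (a loss of L dB is a gain of −L dB): F_i = 10^(NF_i/10), G_i = 10^(G_i,dB/10)
  Stage 1: F_1 = 10^(0.985/10) = 1.255, G_1 = 10^(17.1/10) = 51.29
  Stage 2: F_2 = 10^(7.54/10) = 5.675, G_2 = 10^(−5.62/10) = 0.2742
Friis cascade:
  F = 1.255 + (5.675 − 1)/51.29 = 1.346
NF = 10 log₁₀(1.346) = 1.29 dB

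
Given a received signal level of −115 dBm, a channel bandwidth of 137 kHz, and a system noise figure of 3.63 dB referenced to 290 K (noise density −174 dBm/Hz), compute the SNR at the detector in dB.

Noise floor: N = −174 + 10 log₁₀(B) + NF
10 log₁₀(1.37×10⁵) = 51.37 dB
N = −174 + 51.37 + 3.63 = −119.00 dBm
SNR = P_sig − N = −115 − (−119.00) = 4.00 dB → 4.0 dB

4.0 dB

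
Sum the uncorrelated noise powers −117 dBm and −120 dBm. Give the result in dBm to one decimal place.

Convert to linear, add, convert back:
P₁ = 2.00×10⁻¹⁵ W, P₂ = 1.00×10⁻¹⁵ W
P_tot = 3.00×10⁻¹⁵ W → 10 log₁₀(P_tot / 10⁻³) = −115.2 dBm

−115.2 dBm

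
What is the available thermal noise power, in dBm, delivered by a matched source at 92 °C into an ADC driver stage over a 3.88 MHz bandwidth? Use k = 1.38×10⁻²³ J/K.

−107.1 dBm

T = 92 °C + 273.15 = 365.15 K
P_n = kTB = 1.38×10⁻²³ × 365.15 × 3.88×10⁶ = 1.96×10⁻¹⁴ W
In dBm: 10 log₁₀(1.96×10⁻¹⁴ / 10⁻³) = −107.1 dBm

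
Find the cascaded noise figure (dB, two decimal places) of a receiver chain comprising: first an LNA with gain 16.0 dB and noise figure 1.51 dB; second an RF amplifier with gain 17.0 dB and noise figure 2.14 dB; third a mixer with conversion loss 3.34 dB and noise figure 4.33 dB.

1.56 dB

Convert to linear (a loss of L dB is a gain of −L dB): F_i = 10^(NF_i/10), G_i = 10^(G_i,dB/10)
  Stage 1: F_1 = 10^(1.51/10) = 1.416, G_1 = 10^(16.0/10) = 39.81
  Stage 2: F_2 = 10^(2.14/10) = 1.637, G_2 = 10^(17.0/10) = 50.12
  Stage 3: F_3 = 10^(4.33/10) = 2.710, G_3 = 10^(−3.34/10) = 0.4634
Friis cascade:
  F = 1.416 + (1.637 − 1)/39.81 + (2.710 − 1)/1995 = 1.433
NF = 10 log₁₀(1.433) = 1.56 dB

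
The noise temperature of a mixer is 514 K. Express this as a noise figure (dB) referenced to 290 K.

4.43 dB

F = 1 + T_e/T₀ = 1 + 514/290 = 2.77241
NF = 10 log₁₀(2.77241) = 4.43 dB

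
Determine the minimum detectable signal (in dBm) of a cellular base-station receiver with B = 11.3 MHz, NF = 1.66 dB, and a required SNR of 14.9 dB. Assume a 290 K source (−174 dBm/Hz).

−86.9 dBm

Sensitivity = −174 + 10 log₁₀(B) + NF + SNR_min
= −174 + 70.53 + 1.66 + 14.9
= −86.91 dBm → −86.9 dBm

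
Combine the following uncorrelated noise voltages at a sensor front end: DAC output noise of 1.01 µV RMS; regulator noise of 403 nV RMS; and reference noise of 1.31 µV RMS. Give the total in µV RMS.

Uncorrelated sources add in power (mean-square): V_tot = √(ΣV_i²)
V_tot = √[(1.01×10⁻⁶)² + (4.03×10⁻⁷)² + (1.31×10⁻⁶)²] = 1.70×10⁻⁶ V = 1.70 µV

1.70 µV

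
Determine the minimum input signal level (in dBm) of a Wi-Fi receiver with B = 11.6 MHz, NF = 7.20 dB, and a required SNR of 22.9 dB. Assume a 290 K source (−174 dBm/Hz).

Sensitivity = −174 + 10 log₁₀(B) + NF + SNR_min
= −174 + 70.64 + 7.20 + 22.9
= −73.26 dBm → −73.3 dBm

−73.3 dBm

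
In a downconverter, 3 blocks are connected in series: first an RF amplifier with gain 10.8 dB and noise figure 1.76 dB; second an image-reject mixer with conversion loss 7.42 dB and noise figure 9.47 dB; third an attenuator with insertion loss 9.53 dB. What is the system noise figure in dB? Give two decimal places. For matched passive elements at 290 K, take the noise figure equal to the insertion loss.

7.65 dB

Convert to linear (a loss of L dB is a gain of −L dB): F_i = 10^(NF_i/10), G_i = 10^(G_i,dB/10)
  Stage 1: F_1 = 10^(1.76/10) = 1.500, G_1 = 10^(10.8/10) = 12.02
  Stage 2: F_2 = 10^(9.47/10) = 8.851, G_2 = 10^(−7.42/10) = 0.1811
  Stage 3: F_3 = 10^(9.53/10) = 8.974, G_3 = 10^(−9.53/10) = 0.1114
Friis cascade:
  F = 1.500 + (8.851 − 1)/12.02 + (8.974 − 1)/2.178 = 5.814
NF = 10 log₁₀(5.814) = 7.65 dB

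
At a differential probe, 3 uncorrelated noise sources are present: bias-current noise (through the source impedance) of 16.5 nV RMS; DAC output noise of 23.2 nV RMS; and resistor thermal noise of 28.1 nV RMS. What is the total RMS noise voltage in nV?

Uncorrelated sources add in power (mean-square): V_tot = √(ΣV_i²)
V_tot = √[(1.65×10⁻⁸)² + (2.32×10⁻⁸)² + (2.81×10⁻⁸)²] = 4.00×10⁻⁸ V = 40.0 nV

40.0 nV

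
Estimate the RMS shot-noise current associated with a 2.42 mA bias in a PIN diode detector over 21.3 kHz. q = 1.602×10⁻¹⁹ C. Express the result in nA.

4.06 nA

I_n = √(2qI·B)
2qI·B = 2 × 1.602×10⁻¹⁹ × 2.42×10⁻³ × 2.13×10⁴ = 1.65×10⁻¹⁷ A²
I_n = √(1.65×10⁻¹⁷) = 4.06×10⁻⁹ A = 4.06 nA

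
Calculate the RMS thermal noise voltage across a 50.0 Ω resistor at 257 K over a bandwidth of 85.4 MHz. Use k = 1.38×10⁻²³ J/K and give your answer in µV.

V_n = √(4kTRB)
4kTRB = 4 × 1.38×10⁻²³ × 257 × 5.00×10¹ × 8.54×10⁷ = 6.06×10⁻¹¹ V²
V_n = √(6.06×10⁻¹¹) = 7.78×10⁻⁶ V = 7.78 µV

7.78 µV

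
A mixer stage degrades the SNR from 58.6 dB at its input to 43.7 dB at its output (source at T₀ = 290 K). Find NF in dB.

NF (dB) = SNR_in(dB) − SNR_out(dB) when the source is at T₀
NF = 58.6 − 43.7 = 14.9 dB

14.9 dB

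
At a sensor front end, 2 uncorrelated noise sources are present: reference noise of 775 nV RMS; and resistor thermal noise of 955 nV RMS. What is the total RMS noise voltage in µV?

1.23 µV

Uncorrelated sources add in power (mean-square): V_tot = √(ΣV_i²)
V_tot = √[(7.75×10⁻⁷)² + (9.55×10⁻⁷)²] = 1.23×10⁻⁶ V = 1.23 µV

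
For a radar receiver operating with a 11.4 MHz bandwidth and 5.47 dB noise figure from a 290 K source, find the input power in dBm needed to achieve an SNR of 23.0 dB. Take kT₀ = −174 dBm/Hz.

Sensitivity = −174 + 10 log₁₀(B) + NF + SNR_min
= −174 + 70.57 + 5.47 + 23.0
= −74.96 dBm → −75.0 dBm

−75.0 dBm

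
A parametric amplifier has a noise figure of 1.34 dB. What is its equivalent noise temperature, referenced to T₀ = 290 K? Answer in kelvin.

F = 10^(1.34/10) = 1.36144
T_e = (F − 1)·T₀ = (1.36144 − 1) × 290 = 105 K

105 K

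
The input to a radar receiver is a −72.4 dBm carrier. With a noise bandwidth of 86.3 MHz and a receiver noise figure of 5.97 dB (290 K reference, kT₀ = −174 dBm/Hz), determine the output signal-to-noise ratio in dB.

16.3 dB

Noise floor: N = −174 + 10 log₁₀(B) + NF
10 log₁₀(8.63×10⁷) = 79.36 dB
N = −174 + 79.36 + 5.97 = −88.67 dBm
SNR = P_sig − N = −72.4 − (−88.67) = 16.27 dB → 16.3 dB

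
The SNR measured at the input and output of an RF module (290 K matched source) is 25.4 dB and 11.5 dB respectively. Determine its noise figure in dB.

13.9 dB

NF (dB) = SNR_in(dB) − SNR_out(dB) when the source is at T₀
NF = 25.4 − 11.5 = 13.9 dB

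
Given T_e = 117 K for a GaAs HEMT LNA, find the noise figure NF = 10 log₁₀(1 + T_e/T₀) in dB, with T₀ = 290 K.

1.47 dB

F = 1 + T_e/T₀ = 1 + 117/290 = 1.40345
NF = 10 log₁₀(1.40345) = 1.47 dB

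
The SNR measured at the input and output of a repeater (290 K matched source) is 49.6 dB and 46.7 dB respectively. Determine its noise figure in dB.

NF (dB) = SNR_in(dB) − SNR_out(dB) when the source is at T₀
NF = 49.6 − 46.7 = 2.9 dB

2.9 dB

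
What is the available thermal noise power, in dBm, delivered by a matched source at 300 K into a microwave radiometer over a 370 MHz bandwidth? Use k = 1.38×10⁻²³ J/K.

P_n = kTB = 1.38×10⁻²³ × 300 × 3.70×10⁸ = 1.53×10⁻¹² W
In dBm: 10 log₁₀(1.53×10⁻¹² / 10⁻³) = −88.1 dBm

−88.1 dBm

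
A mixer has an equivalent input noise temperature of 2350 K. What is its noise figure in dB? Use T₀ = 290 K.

9.59 dB

F = 1 + T_e/T₀ = 1 + 2350/290 = 9.10345
NF = 10 log₁₀(9.10345) = 9.59 dB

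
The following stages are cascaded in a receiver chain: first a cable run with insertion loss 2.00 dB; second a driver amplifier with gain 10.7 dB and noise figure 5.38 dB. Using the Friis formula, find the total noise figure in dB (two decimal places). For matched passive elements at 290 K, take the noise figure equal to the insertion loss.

Convert to linear (a loss of L dB is a gain of −L dB): F_i = 10^(NF_i/10), G_i = 10^(G_i,dB/10)
  Stage 1: F_1 = 10^(2.00/10) = 1.585, G_1 = 10^(−2.00/10) = 0.6310
  Stage 2: F_2 = 10^(5.38/10) = 3.451, G_2 = 10^(10.7/10) = 11.75
Friis cascade:
  F = 1.585 + (3.451 − 1)/0.6310 = 5.470
NF = 10 log₁₀(5.470) = 7.38 dB

7.38 dB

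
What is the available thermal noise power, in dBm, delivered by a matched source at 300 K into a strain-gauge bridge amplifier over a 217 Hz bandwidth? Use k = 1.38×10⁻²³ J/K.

−150.5 dBm

P_n = kTB = 1.38×10⁻²³ × 300 × 2.17×10² = 8.98×10⁻¹⁹ W
In dBm: 10 log₁₀(8.98×10⁻¹⁹ / 10⁻³) = −150.5 dBm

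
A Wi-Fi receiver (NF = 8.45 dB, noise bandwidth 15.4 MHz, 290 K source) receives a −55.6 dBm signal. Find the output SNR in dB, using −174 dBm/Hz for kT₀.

Noise floor: N = −174 + 10 log₁₀(B) + NF
10 log₁₀(1.54×10⁷) = 71.88 dB
N = −174 + 71.88 + 8.45 = −93.67 dBm
SNR = P_sig − N = −55.6 − (−93.67) = 38.07 dB → 38.1 dB

38.1 dB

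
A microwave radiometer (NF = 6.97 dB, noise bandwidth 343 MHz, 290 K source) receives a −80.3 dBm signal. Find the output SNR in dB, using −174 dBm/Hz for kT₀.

1.4 dB

Noise floor: N = −174 + 10 log₁₀(B) + NF
10 log₁₀(3.43×10⁸) = 85.35 dB
N = −174 + 85.35 + 6.97 = −81.68 dBm
SNR = P_sig − N = −80.3 − (−81.68) = 1.38 dB → 1.4 dB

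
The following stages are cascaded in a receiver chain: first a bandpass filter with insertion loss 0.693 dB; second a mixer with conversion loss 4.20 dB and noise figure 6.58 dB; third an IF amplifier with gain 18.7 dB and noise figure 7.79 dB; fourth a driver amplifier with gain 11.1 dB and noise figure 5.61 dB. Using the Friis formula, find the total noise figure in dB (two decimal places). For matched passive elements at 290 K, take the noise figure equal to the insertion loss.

13.20 dB

Convert to linear (a loss of L dB is a gain of −L dB): F_i = 10^(NF_i/10), G_i = 10^(G_i,dB/10)
  Stage 1: F_1 = 10^(0.693/10) = 1.173, G_1 = 10^(−0.693/10) = 0.8525
  Stage 2: F_2 = 10^(6.58/10) = 4.550, G_2 = 10^(−4.20/10) = 0.3802
  Stage 3: F_3 = 10^(7.79/10) = 6.012, G_3 = 10^(18.7/10) = 74.13
  Stage 4: F_4 = 10^(5.61/10) = 3.639, G_4 = 10^(11.1/10) = 12.88
Friis cascade:
  F = 1.173 + (4.550 − 1)/0.8525 + (6.012 − 1)/0.3241 + (3.639 − 1)/24.03 = 20.91
NF = 10 log₁₀(20.91) = 13.20 dB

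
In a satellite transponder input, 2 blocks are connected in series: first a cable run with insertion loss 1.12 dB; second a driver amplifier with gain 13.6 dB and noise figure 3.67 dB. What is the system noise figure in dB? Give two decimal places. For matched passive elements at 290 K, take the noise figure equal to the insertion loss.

4.79 dB

Convert to linear (a loss of L dB is a gain of −L dB): F_i = 10^(NF_i/10), G_i = 10^(G_i,dB/10)
  Stage 1: F_1 = 10^(1.12/10) = 1.294, G_1 = 10^(−1.12/10) = 0.7727
  Stage 2: F_2 = 10^(3.67/10) = 2.328, G_2 = 10^(13.6/10) = 22.91
Friis cascade:
  F = 1.294 + (2.328 − 1)/0.7727 = 3.013
NF = 10 log₁₀(3.013) = 4.79 dB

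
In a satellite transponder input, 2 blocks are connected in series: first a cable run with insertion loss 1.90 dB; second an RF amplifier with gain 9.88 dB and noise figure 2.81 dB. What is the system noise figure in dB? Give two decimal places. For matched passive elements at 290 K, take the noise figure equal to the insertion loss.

4.71 dB

Convert to linear (a loss of L dB is a gain of −L dB): F_i = 10^(NF_i/10), G_i = 10^(G_i,dB/10)
  Stage 1: F_1 = 10^(1.90/10) = 1.549, G_1 = 10^(−1.90/10) = 0.6457
  Stage 2: F_2 = 10^(2.81/10) = 1.910, G_2 = 10^(9.88/10) = 9.727
Friis cascade:
  F = 1.549 + (1.910 − 1)/0.6457 = 2.958
NF = 10 log₁₀(2.958) = 4.71 dB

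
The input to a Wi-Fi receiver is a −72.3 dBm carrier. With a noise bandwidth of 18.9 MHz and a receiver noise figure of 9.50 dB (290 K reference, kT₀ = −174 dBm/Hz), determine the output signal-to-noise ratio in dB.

Noise floor: N = −174 + 10 log₁₀(B) + NF
10 log₁₀(1.89×10⁷) = 72.76 dB
N = −174 + 72.76 + 9.50 = −91.74 dBm
SNR = P_sig − N = −72.3 − (−91.74) = 19.44 dB → 19.4 dB

19.4 dB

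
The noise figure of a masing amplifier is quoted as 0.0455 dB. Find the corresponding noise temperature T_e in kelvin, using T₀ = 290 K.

3.05 K

F = 10^(0.0455/10) = 1.01053
T_e = (F − 1)·T₀ = (1.01053 − 1) × 290 = 3.05 K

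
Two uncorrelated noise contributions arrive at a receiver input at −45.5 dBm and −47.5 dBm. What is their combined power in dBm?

−43.4 dBm

Convert to linear, add, convert back:
P₁ = 2.82×10⁻⁸ W, P₂ = 1.78×10⁻⁸ W
P_tot = 4.60×10⁻⁸ W → 10 log₁₀(P_tot / 10⁻³) = −43.4 dBm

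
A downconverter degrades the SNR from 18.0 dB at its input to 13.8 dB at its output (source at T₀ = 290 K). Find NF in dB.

4.2 dB

NF (dB) = SNR_in(dB) − SNR_out(dB) when the source is at T₀
NF = 18.0 − 13.8 = 4.2 dB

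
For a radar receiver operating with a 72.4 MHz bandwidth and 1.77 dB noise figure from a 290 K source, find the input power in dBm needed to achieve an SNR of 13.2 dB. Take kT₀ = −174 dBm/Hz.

−80.4 dBm

Sensitivity = −174 + 10 log₁₀(B) + NF + SNR_min
= −174 + 78.6 + 1.77 + 13.2
= −80.43 dBm → −80.4 dBm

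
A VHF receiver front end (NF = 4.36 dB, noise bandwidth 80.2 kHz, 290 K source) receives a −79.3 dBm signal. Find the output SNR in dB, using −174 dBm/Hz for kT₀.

41.3 dB

Noise floor: N = −174 + 10 log₁₀(B) + NF
10 log₁₀(8.02×10⁴) = 49.04 dB
N = −174 + 49.04 + 4.36 = −120.60 dBm
SNR = P_sig − N = −79.3 − (−120.60) = 41.30 dB → 41.3 dB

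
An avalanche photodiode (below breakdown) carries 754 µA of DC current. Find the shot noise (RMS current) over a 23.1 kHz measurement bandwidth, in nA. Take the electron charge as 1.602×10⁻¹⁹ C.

2.36 nA

I_n = √(2qI·B)
2qI·B = 2 × 1.602×10⁻¹⁹ × 7.54×10⁻⁴ × 2.31×10⁴ = 5.58×10⁻¹⁸ A²
I_n = √(5.58×10⁻¹⁸) = 2.36×10⁻⁹ A = 2.36 nA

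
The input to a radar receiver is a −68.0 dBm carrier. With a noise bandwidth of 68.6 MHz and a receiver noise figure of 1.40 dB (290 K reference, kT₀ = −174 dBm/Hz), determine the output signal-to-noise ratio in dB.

26.2 dB

Noise floor: N = −174 + 10 log₁₀(B) + NF
10 log₁₀(6.86×10⁷) = 78.36 dB
N = −174 + 78.36 + 1.40 = −94.24 dBm
SNR = P_sig − N = −68.0 − (−94.24) = 26.24 dB → 26.2 dB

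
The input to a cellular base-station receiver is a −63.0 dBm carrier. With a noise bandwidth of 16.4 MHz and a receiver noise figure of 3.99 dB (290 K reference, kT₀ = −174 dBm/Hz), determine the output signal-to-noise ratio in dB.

Noise floor: N = −174 + 10 log₁₀(B) + NF
10 log₁₀(1.64×10⁷) = 72.15 dB
N = −174 + 72.15 + 3.99 = −97.86 dBm
SNR = P_sig − N = −63.0 − (−97.86) = 34.86 dB → 34.9 dB

34.9 dB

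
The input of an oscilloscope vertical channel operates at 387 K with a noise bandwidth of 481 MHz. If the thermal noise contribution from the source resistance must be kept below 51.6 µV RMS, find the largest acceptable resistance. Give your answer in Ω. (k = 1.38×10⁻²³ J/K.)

259 Ω

Johnson–Nyquist: V_n = √(4kTRB) ⇒ R = V_n² / (4kTB)
4kTB = 4 × 1.38×10⁻²³ × 387 × 4.81×10⁸ = 1.03×10⁻¹¹
R = (5.16×10⁻⁵)² / 1.03×10⁻¹¹ = 2.59×10² Ω = 259 Ω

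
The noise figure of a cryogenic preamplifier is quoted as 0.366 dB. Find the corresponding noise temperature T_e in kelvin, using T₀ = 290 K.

25.5 K

F = 10^(0.366/10) = 1.08793
T_e = (F − 1)·T₀ = (1.08793 − 1) × 290 = 25.5 K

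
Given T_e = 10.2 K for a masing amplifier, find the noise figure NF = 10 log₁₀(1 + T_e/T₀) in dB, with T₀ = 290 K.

0.150 dB

F = 1 + T_e/T₀ = 1 + 10.2/290 = 1.03517
NF = 10 log₁₀(1.03517) = 0.150 dB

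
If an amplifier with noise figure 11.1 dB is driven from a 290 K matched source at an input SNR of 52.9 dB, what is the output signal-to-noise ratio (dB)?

By definition F = SNR_in/SNR_out, so in dB: SNR_out = SNR_in − NF
SNR_out = 52.9 − 11.1 = 41.8 dB

41.8 dB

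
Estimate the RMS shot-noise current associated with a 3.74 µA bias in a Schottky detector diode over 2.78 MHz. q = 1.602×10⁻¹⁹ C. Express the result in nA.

1.83 nA

I_n = √(2qI·B)
2qI·B = 2 × 1.602×10⁻¹⁹ × 3.74×10⁻⁶ × 2.78×10⁶ = 3.33×10⁻¹⁸ A²
I_n = √(3.33×10⁻¹⁸) = 1.83×10⁻⁹ A = 1.83 nA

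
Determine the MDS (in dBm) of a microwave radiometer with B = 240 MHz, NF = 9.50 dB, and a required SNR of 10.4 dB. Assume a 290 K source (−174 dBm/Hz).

Sensitivity = −174 + 10 log₁₀(B) + NF + SNR_min
= −174 + 83.8 + 9.50 + 10.4
= −70.30 dBm → −70.3 dBm

−70.3 dBm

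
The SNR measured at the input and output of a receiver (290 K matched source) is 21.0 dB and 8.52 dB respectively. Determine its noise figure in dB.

NF (dB) = SNR_in(dB) − SNR_out(dB) when the source is at T₀
NF = 21.0 − 8.52 = 12.48 dB

12.48 dB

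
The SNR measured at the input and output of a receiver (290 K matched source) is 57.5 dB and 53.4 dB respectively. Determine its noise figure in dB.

NF (dB) = SNR_in(dB) − SNR_out(dB) when the source is at T₀
NF = 57.5 − 53.4 = 4.1 dB

4.1 dB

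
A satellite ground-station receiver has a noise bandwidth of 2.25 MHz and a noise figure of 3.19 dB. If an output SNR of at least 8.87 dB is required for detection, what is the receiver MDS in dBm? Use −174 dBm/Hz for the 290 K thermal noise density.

Sensitivity = −174 + 10 log₁₀(B) + NF + SNR_min
= −174 + 63.52 + 3.19 + 8.87
= −98.42 dBm → −98.4 dBm

−98.4 dBm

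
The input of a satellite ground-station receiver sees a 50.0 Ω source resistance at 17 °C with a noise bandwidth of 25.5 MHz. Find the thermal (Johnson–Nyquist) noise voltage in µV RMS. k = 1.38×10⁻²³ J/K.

4.52 µV

T = 17 °C + 273.15 = 290.15 K
V_n = √(4kTRB)
4kTRB = 4 × 1.38×10⁻²³ × 290.15 × 5.00×10¹ × 2.55×10⁷ = 2.04×10⁻¹¹ V²
V_n = √(2.04×10⁻¹¹) = 4.52×10⁻⁶ V = 4.52 µV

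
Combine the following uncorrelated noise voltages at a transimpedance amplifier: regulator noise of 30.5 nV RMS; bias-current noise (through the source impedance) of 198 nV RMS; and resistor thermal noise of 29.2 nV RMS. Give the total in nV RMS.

202 nV

Uncorrelated sources add in power (mean-square): V_tot = √(ΣV_i²)
V_tot = √[(3.05×10⁻⁸)² + (1.98×10⁻⁷)² + (2.92×10⁻⁸)²] = 2.02×10⁻⁷ V = 202 nV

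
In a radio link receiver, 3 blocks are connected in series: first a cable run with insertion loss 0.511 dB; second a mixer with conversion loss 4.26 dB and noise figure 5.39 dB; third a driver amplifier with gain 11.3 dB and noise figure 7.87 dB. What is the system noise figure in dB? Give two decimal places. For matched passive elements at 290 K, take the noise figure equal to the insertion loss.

Convert to linear (a loss of L dB is a gain of −L dB): F_i = 10^(NF_i/10), G_i = 10^(G_i,dB/10)
  Stage 1: F_1 = 10^(0.511/10) = 1.125, G_1 = 10^(−0.511/10) = 0.8890
  Stage 2: F_2 = 10^(5.39/10) = 3.459, G_2 = 10^(−4.26/10) = 0.3750
  Stage 3: F_3 = 10^(7.87/10) = 6.124, G_3 = 10^(11.3/10) = 13.49
Friis cascade:
  F = 1.125 + (3.459 − 1)/0.8890 + (6.124 − 1)/0.3333 = 19.26
NF = 10 log₁₀(19.26) = 12.85 dB

12.85 dB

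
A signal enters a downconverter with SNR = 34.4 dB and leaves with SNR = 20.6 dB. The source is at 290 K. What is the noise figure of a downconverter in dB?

NF (dB) = SNR_in(dB) − SNR_out(dB) when the source is at T₀
NF = 34.4 − 20.6 = 13.8 dB

13.8 dB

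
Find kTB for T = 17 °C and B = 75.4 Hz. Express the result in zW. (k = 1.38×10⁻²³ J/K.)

302 zW

T = 17 °C + 273.15 = 290.15 K
P_n = kTB = 1.38×10⁻²³ × 290.15 × 7.54×10¹ = 3.02×10⁻¹⁹ W = 302 zW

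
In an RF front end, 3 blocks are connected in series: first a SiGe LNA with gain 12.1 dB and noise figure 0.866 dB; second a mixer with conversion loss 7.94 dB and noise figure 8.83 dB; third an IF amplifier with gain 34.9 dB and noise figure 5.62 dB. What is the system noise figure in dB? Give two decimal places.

Convert to linear (a loss of L dB is a gain of −L dB): F_i = 10^(NF_i/10), G_i = 10^(G_i,dB/10)
  Stage 1: F_1 = 10^(0.866/10) = 1.221, G_1 = 10^(12.1/10) = 16.22
  Stage 2: F_2 = 10^(8.83/10) = 7.638, G_2 = 10^(−7.94/10) = 0.1607
  Stage 3: F_3 = 10^(5.62/10) = 3.648, G_3 = 10^(34.9/10) = 3090
Friis cascade:
  F = 1.221 + (7.638 − 1)/16.22 + (3.648 − 1)/2.606 = 2.646
NF = 10 log₁₀(2.646) = 4.23 dB

4.23 dB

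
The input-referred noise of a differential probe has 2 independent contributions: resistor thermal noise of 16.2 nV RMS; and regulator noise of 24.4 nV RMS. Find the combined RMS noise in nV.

Uncorrelated sources add in power (mean-square): V_tot = √(ΣV_i²)
V_tot = √[(1.62×10⁻⁸)² + (2.44×10⁻⁸)²] = 2.93×10⁻⁸ V = 29.3 nV

29.3 nV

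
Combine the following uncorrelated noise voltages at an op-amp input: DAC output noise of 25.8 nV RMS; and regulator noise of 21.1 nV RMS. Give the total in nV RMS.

33.3 nV

Uncorrelated sources add in power (mean-square): V_tot = √(ΣV_i²)
V_tot = √[(2.58×10⁻⁸)² + (2.11×10⁻⁸)²] = 3.33×10⁻⁸ V = 33.3 nV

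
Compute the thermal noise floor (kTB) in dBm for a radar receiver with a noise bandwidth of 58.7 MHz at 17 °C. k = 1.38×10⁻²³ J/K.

−96.3 dBm

T = 17 °C + 273.15 = 290.15 K
P_n = kTB = 1.38×10⁻²³ × 290.15 × 5.87×10⁷ = 2.35×10⁻¹³ W
In dBm: 10 log₁₀(2.35×10⁻¹³ / 10⁻³) = −96.3 dBm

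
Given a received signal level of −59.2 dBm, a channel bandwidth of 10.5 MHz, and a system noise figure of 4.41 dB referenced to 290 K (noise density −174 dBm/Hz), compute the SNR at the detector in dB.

40.2 dB

Noise floor: N = −174 + 10 log₁₀(B) + NF
10 log₁₀(1.05×10⁷) = 70.21 dB
N = −174 + 70.21 + 4.41 = −99.38 dBm
SNR = P_sig − N = −59.2 − (−99.38) = 40.18 dB → 40.2 dB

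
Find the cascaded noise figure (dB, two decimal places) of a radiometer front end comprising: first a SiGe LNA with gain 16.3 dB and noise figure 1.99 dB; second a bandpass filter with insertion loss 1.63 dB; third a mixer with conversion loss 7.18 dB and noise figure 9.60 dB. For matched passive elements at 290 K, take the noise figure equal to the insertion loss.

Convert to linear (a loss of L dB is a gain of −L dB): F_i = 10^(NF_i/10), G_i = 10^(G_i,dB/10)
  Stage 1: F_1 = 10^(1.99/10) = 1.581, G_1 = 10^(16.3/10) = 42.66
  Stage 2: F_2 = 10^(1.63/10) = 1.455, G_2 = 10^(−1.63/10) = 0.6871
  Stage 3: F_3 = 10^(9.60/10) = 9.120, G_3 = 10^(−7.18/10) = 0.1914
Friis cascade:
  F = 1.581 + (1.455 − 1)/42.66 + (9.120 − 1)/29.31 = 1.869
NF = 10 log₁₀(1.869) = 2.72 dB

2.72 dB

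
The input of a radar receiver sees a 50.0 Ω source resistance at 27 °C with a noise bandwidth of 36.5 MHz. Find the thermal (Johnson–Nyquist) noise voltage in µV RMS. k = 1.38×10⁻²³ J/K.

T = 27 °C + 273.15 = 300.15 K
V_n = √(4kTRB)
4kTRB = 4 × 1.38×10⁻²³ × 300.15 × 5.00×10¹ × 3.65×10⁷ = 3.02×10⁻¹¹ V²
V_n = √(3.02×10⁻¹¹) = 5.50×10⁻⁶ V = 5.50 µV

5.50 µV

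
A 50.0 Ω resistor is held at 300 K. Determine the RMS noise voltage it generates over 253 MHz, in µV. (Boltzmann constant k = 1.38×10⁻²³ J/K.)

V_n = √(4kTRB)
4kTRB = 4 × 1.38×10⁻²³ × 300 × 5.00×10¹ × 2.53×10⁸ = 2.09×10⁻¹⁰ V²
V_n = √(2.09×10⁻¹⁰) = 1.45×10⁻⁵ V = 14.5 µV

14.5 µV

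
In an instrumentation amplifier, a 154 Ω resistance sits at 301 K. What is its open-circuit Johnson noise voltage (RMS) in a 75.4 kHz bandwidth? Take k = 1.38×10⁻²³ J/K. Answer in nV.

V_n = √(4kTRB)
4kTRB = 4 × 1.38×10⁻²³ × 301 × 1.54×10² × 7.54×10⁴ = 1.93×10⁻¹³ V²
V_n = √(1.93×10⁻¹³) = 4.39×10⁻⁷ V = 439 nV

439 nV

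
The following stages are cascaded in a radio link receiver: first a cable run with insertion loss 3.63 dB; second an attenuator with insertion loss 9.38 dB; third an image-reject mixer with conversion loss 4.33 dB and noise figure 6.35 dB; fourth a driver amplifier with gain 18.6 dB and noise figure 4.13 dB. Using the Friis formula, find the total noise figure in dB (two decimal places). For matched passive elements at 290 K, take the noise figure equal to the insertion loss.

22.36 dB

Convert to linear (a loss of L dB is a gain of −L dB): F_i = 10^(NF_i/10), G_i = 10^(G_i,dB/10)
  Stage 1: F_1 = 10^(3.63/10) = 2.307, G_1 = 10^(−3.63/10) = 0.4335
  Stage 2: F_2 = 10^(9.38/10) = 8.670, G_2 = 10^(−9.38/10) = 0.1153
  Stage 3: F_3 = 10^(6.35/10) = 4.315, G_3 = 10^(−4.33/10) = 0.3690
  Stage 4: F_4 = 10^(4.13/10) = 2.588, G_4 = 10^(18.6/10) = 72.44
Friis cascade:
  F = 2.307 + (8.670 − 1)/0.4335 + (4.315 − 1)/0.05000 + (2.588 − 1)/0.01845 = 172.4
NF = 10 log₁₀(172.4) = 22.36 dB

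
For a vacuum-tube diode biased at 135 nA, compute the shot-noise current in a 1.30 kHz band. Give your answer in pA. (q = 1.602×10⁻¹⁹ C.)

7.50 pA

I_n = √(2qI·B)
2qI·B = 2 × 1.602×10⁻¹⁹ × 1.35×10⁻⁷ × 1.30×10³ = 5.62×10⁻²³ A²
I_n = √(5.62×10⁻²³) = 7.50×10⁻¹² A = 7.50 pA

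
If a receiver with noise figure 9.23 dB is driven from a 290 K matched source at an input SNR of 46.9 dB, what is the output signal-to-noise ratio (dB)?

By definition F = SNR_in/SNR_out, so in dB: SNR_out = SNR_in − NF
SNR_out = 46.9 − 9.23 = 37.67 dB

37.67 dB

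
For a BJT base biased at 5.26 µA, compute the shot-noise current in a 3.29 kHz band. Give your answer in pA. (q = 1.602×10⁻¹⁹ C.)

I_n = √(2qI·B)
2qI·B = 2 × 1.602×10⁻¹⁹ × 5.26×10⁻⁶ × 3.29×10³ = 5.54×10⁻²¹ A²
I_n = √(5.54×10⁻²¹) = 7.45×10⁻¹¹ A = 74.5 pA

74.5 pA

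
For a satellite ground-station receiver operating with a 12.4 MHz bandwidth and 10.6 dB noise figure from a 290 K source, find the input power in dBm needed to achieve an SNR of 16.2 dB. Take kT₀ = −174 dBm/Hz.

Sensitivity = −174 + 10 log₁₀(B) + NF + SNR_min
= −174 + 70.93 + 10.6 + 16.2
= −76.27 dBm → −76.3 dBm

−76.3 dBm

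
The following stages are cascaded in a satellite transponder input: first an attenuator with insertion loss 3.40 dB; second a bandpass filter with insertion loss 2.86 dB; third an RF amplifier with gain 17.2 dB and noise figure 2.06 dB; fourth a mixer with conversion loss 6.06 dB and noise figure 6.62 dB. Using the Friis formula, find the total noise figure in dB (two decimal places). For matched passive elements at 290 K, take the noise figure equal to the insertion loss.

8.50 dB

Convert to linear (a loss of L dB is a gain of −L dB): F_i = 10^(NF_i/10), G_i = 10^(G_i,dB/10)
  Stage 1: F_1 = 10^(3.40/10) = 2.188, G_1 = 10^(−3.40/10) = 0.4571
  Stage 2: F_2 = 10^(2.86/10) = 1.932, G_2 = 10^(−2.86/10) = 0.5176
  Stage 3: F_3 = 10^(2.06/10) = 1.607, G_3 = 10^(17.2/10) = 52.48
  Stage 4: F_4 = 10^(6.62/10) = 4.592, G_4 = 10^(−6.06/10) = 0.2477
Friis cascade:
  F = 2.188 + (1.932 − 1)/0.4571 + (1.607 − 1)/0.2366 + (4.592 − 1)/12.42 = 7.081
NF = 10 log₁₀(7.081) = 8.50 dB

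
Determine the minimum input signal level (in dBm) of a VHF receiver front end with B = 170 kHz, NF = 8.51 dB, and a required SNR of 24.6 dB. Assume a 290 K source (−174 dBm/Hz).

−88.6 dBm

Sensitivity = −174 + 10 log₁₀(B) + NF + SNR_min
= −174 + 52.3 + 8.51 + 24.6
= −88.59 dBm → −88.6 dBm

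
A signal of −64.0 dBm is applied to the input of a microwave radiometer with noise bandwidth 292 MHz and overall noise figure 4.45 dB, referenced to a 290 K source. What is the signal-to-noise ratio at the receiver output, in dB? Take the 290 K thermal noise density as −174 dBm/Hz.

20.9 dB

Noise floor: N = −174 + 10 log₁₀(B) + NF
10 log₁₀(2.92×10⁸) = 84.65 dB
N = −174 + 84.65 + 4.45 = −84.90 dBm
SNR = P_sig − N = −64.0 − (−84.90) = 20.90 dB → 20.9 dB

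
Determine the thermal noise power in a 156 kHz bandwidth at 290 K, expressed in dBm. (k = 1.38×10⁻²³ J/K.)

P_n = kTB = 1.38×10⁻²³ × 290 × 1.56×10⁵ = 6.24×10⁻¹⁶ W
In dBm: 10 log₁₀(6.24×10⁻¹⁶ / 10⁻³) = −122.0 dBm

−122.0 dBm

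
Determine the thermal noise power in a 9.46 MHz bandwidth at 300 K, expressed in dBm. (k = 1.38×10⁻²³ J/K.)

P_n = kTB = 1.38×10⁻²³ × 300 × 9.46×10⁶ = 3.92×10⁻¹⁴ W
In dBm: 10 log₁₀(3.92×10⁻¹⁴ / 10⁻³) = −104.1 dBm

−104.1 dBm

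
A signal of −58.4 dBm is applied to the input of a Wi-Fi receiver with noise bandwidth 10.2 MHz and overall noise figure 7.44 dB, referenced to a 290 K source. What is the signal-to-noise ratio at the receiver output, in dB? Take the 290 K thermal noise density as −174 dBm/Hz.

38.1 dB

Noise floor: N = −174 + 10 log₁₀(B) + NF
10 log₁₀(1.02×10⁷) = 70.09 dB
N = −174 + 70.09 + 7.44 = −96.47 dBm
SNR = P_sig − N = −58.4 − (−96.47) = 38.07 dB → 38.1 dB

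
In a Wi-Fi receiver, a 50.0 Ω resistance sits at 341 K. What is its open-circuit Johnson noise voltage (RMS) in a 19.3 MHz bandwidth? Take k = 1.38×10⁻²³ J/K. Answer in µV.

V_n = √(4kTRB)
4kTRB = 4 × 1.38×10⁻²³ × 341 × 5.00×10¹ × 1.93×10⁷ = 1.82×10⁻¹¹ V²
V_n = √(1.82×10⁻¹¹) = 4.26×10⁻⁶ V = 4.26 µV

4.26 µV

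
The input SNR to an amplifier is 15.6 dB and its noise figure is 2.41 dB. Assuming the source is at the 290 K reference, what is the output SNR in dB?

13.19 dB

By definition F = SNR_in/SNR_out, so in dB: SNR_out = SNR_in − NF
SNR_out = 15.6 − 2.41 = 13.19 dB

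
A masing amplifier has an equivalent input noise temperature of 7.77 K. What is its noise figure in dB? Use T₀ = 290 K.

0.115 dB

F = 1 + T_e/T₀ = 1 + 7.77/290 = 1.02679
NF = 10 log₁₀(1.02679) = 0.115 dB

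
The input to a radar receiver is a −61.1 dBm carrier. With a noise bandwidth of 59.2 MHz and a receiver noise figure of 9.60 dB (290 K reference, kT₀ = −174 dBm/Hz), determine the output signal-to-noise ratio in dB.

25.6 dB

Noise floor: N = −174 + 10 log₁₀(B) + NF
10 log₁₀(5.92×10⁷) = 77.72 dB
N = −174 + 77.72 + 9.60 = −86.68 dBm
SNR = P_sig − N = −61.1 − (−86.68) = 25.58 dB → 25.6 dB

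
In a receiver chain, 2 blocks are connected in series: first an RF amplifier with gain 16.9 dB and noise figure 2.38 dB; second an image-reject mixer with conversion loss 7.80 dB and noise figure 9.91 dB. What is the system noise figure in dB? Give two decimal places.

Convert to linear (a loss of L dB is a gain of −L dB): F_i = 10^(NF_i/10), G_i = 10^(G_i,dB/10)
  Stage 1: F_1 = 10^(2.38/10) = 1.730, G_1 = 10^(16.9/10) = 48.98
  Stage 2: F_2 = 10^(9.91/10) = 9.795, G_2 = 10^(−7.80/10) = 0.1660
Friis cascade:
  F = 1.730 + (9.795 − 1)/48.98 = 1.909
NF = 10 log₁₀(1.909) = 2.81 dB

2.81 dB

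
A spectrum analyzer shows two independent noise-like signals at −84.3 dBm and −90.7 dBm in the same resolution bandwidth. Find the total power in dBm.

−83.4 dBm

Convert to linear, add, convert back:
P₁ = 3.72×10⁻¹² W, P₂ = 8.51×10⁻¹³ W
P_tot = 4.57×10⁻¹² W → 10 log₁₀(P_tot / 10⁻³) = −83.4 dBm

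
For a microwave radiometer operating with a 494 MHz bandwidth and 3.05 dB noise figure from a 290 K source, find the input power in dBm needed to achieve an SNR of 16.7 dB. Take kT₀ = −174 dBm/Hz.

−67.3 dBm

Sensitivity = −174 + 10 log₁₀(B) + NF + SNR_min
= −174 + 86.94 + 3.05 + 16.7
= −67.31 dBm → −67.3 dBm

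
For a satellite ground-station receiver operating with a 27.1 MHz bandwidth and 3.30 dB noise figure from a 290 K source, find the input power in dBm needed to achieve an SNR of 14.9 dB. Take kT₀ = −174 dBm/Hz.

−81.5 dBm

Sensitivity = −174 + 10 log₁₀(B) + NF + SNR_min
= −174 + 74.33 + 3.30 + 14.9
= −81.47 dBm → −81.5 dBm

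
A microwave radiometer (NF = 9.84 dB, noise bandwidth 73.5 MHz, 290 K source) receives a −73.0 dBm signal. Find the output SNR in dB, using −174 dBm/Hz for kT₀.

12.5 dB

Noise floor: N = −174 + 10 log₁₀(B) + NF
10 log₁₀(7.35×10⁷) = 78.66 dB
N = −174 + 78.66 + 9.84 = −85.50 dBm
SNR = P_sig − N = −73.0 − (−85.50) = 12.50 dB → 12.5 dB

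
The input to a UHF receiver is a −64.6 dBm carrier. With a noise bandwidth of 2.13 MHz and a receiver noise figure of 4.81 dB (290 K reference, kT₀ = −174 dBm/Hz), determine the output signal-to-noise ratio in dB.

Noise floor: N = −174 + 10 log₁₀(B) + NF
10 log₁₀(2.13×10⁶) = 63.28 dB
N = −174 + 63.28 + 4.81 = −105.91 dBm
SNR = P_sig − N = −64.6 − (−105.91) = 41.31 dB → 41.3 dB

41.3 dB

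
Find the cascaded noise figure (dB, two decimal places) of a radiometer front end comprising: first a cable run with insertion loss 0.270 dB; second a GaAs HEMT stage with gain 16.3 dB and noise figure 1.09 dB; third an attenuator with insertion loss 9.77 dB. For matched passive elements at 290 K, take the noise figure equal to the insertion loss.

1.98 dB

Convert to linear (a loss of L dB is a gain of −L dB): F_i = 10^(NF_i/10), G_i = 10^(G_i,dB/10)
  Stage 1: F_1 = 10^(0.270/10) = 1.064, G_1 = 10^(−0.270/10) = 0.9397
  Stage 2: F_2 = 10^(1.09/10) = 1.285, G_2 = 10^(16.3/10) = 42.66
  Stage 3: F_3 = 10^(9.77/10) = 9.484, G_3 = 10^(−9.77/10) = 0.1054
Friis cascade:
  F = 1.064 + (1.285 − 1)/0.9397 + (9.484 − 1)/40.09 = 1.579
NF = 10 log₁₀(1.579) = 1.98 dB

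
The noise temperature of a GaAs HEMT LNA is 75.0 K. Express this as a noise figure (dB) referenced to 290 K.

F = 1 + T_e/T₀ = 1 + 75.0/290 = 1.25862
NF = 10 log₁₀(1.25862) = 0.999 dB

0.999 dB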